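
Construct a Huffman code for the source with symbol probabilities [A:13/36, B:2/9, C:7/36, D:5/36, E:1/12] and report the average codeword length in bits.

Huffman tree construction:
Combine smallest probabilities repeatedly
Resulting codes:
  A: 11 (length 2)
  B: 01 (length 2)
  C: 00 (length 2)
  D: 101 (length 3)
  E: 100 (length 3)
Average length = Σ p(s) × length(s) = 2.2222 bits


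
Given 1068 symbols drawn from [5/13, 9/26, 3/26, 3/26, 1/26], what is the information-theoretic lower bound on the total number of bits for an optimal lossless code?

Entropy H = 1.9597 bits/symbol
Minimum bits = H × n = 1.9597 × 1068
= 2092.99 bits


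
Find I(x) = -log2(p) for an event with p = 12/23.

Information content I(x) = -log₂(p(x))
I = -log₂(12/23) = -log₂(0.5217)
I = 0.9386 bits


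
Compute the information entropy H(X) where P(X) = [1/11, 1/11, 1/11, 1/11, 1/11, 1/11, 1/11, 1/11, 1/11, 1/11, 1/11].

H(X) = -Σ p(x) log₂ p(x)
  -1/11 × log₂(1/11) = 0.3145
  -1/11 × log₂(1/11) = 0.3145
  -1/11 × log₂(1/11) = 0.3145
  -1/11 × log₂(1/11) = 0.3145
  -1/11 × log₂(1/11) = 0.3145
  -1/11 × log₂(1/11) = 0.3145
  -1/11 × log₂(1/11) = 0.3145
  -1/11 × log₂(1/11) = 0.3145
  -1/11 × log₂(1/11) = 0.3145
  -1/11 × log₂(1/11) = 0.3145
  -1/11 × log₂(1/11) = 0.3145
H(X) = 3.4594 bits


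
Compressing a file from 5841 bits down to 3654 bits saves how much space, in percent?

Space savings = (1 - Compressed/Original) × 100%
= (1 - 3654/5841) × 100%
= 37.44%


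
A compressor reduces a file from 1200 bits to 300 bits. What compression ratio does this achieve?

Compression ratio = Original / Compressed
= 1200 / 300 = 4.00:1


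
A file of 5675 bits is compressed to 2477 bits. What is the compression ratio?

Compression ratio = Original / Compressed
= 5675 / 2477 = 2.29:1


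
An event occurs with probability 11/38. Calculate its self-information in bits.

Information content I(x) = -log₂(p(x))
I = -log₂(11/38) = -log₂(0.2895)
I = 1.7885 bits


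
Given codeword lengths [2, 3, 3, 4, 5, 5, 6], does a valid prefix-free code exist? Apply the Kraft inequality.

Kraft inequality: Σ 2^(-l_i) ≤ 1 for prefix-free code
Calculating: 2^(-2) + 2^(-3) + 2^(-3) + 2^(-4) + 2^(-5) + 2^(-5) + 2^(-6)
= 0.25 + 0.125 + 0.125 + 0.0625 + 0.03125 + 0.03125 + 0.015625
= 0.6406
Since 0.6406 ≤ 1, prefix-free code exists


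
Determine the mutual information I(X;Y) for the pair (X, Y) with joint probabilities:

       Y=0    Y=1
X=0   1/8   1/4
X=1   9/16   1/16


H(X) = 0.9544, H(Y) = 0.8960, H(X,Y) = 1.5919
I(X;Y) = H(X) + H(Y) - H(X,Y) = 0.2586 bits


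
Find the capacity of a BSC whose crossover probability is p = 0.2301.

For BSC with error probability p:
C = 1 - H(p) where H(p) is binary entropy
H(0.2301) = -0.2301 × log₂(0.2301) - 0.7699 × log₂(0.7699)
H(p) = 0.7782
C = 1 - 0.7782 = 0.2218 bits/use


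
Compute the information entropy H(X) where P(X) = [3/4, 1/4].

H(X) = -Σ p(x) log₂ p(x)
  -3/4 × log₂(3/4) = 0.3113
  -1/4 × log₂(1/4) = 0.5000
H(X) = 0.8113 bits


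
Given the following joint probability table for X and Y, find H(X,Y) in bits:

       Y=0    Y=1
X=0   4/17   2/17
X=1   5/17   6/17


H(X,Y) = -Σ p(x,y) log₂ p(x,y)
  p(0,0)=4/17: -0.2353 × log₂(0.2353) = 0.4912
  p(0,1)=2/17: -0.1176 × log₂(0.1176) = 0.3632
  p(1,0)=5/17: -0.2941 × log₂(0.2941) = 0.5193
  p(1,1)=6/17: -0.3529 × log₂(0.3529) = 0.5303
H(X,Y) = 1.9040 bits


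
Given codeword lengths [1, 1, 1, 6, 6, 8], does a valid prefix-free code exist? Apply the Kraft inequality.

Kraft inequality: Σ 2^(-l_i) ≤ 1 for prefix-free code
Calculating: 2^(-1) + 2^(-1) + 2^(-1) + 2^(-6) + 2^(-6) + 2^(-8)
= 0.5 + 0.5 + 0.5 + 0.015625 + 0.015625 + 0.00390625
= 1.5352
Since 1.5352 > 1, prefix-free code does not exist


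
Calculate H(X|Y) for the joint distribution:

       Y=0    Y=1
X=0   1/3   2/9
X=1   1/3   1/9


H(X|Y) = Σ_y p(y) H(X|Y=y)
  p(Y=0) = 2/3, H(X|Y=0) = 1.0000
  p(Y=1) = 1/3, H(X|Y=1) = 0.9183
H(X|Y) = 0.6667×1.0000 + 0.3333×0.9183 = 0.9728 bits


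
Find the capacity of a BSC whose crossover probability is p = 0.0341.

For BSC with error probability p:
C = 1 - H(p) where H(p) is binary entropy
H(0.0341) = -0.0341 × log₂(0.0341) - 0.9659 × log₂(0.9659)
H(p) = 0.2146
C = 1 - 0.2146 = 0.7854 bits/use


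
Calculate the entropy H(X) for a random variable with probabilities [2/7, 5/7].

H(X) = -Σ p(x) log₂ p(x)
  -2/7 × log₂(2/7) = 0.5164
  -5/7 × log₂(5/7) = 0.3467
H(X) = 0.8631 bits


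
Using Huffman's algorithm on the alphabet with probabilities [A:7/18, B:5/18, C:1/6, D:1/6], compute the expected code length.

Huffman tree construction:
Combine smallest probabilities repeatedly
Resulting codes:
  A: 0 (length 1)
  B: 10 (length 2)
  C: 110 (length 3)
  D: 111 (length 3)
Average length = Σ p(s) × length(s) = 1.9444 bits


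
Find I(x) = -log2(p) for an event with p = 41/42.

Information content I(x) = -log₂(p(x))
I = -log₂(41/42) = -log₂(0.9762)
I = 0.0348 bits


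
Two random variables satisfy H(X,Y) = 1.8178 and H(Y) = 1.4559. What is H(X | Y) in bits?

Chain rule: H(X,Y) = H(X|Y) + H(Y)
H(X|Y) = H(X,Y) - H(Y) = 1.8178 - 1.4559 = 0.3619 bits


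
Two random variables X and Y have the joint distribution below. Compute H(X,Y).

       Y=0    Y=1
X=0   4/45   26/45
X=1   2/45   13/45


H(X,Y) = -Σ p(x,y) log₂ p(x,y)
  p(0,0)=4/45: -0.0889 × log₂(0.0889) = 0.3104
  p(0,1)=26/45: -0.5778 × log₂(0.5778) = 0.4573
  p(1,0)=2/45: -0.0444 × log₂(0.0444) = 0.1996
  p(1,1)=13/45: -0.2889 × log₂(0.2889) = 0.5175
H(X,Y) = 1.4848 bits


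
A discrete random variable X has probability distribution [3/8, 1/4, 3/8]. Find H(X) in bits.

H(X) = -Σ p(x) log₂ p(x)
  -3/8 × log₂(3/8) = 0.5306
  -1/4 × log₂(1/4) = 0.5000
  -3/8 × log₂(3/8) = 0.5306
H(X) = 1.5613 bits


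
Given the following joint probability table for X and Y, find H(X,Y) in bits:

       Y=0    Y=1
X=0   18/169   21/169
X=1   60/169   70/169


H(X,Y) = -Σ p(x,y) log₂ p(x,y)
  p(0,0)=18/169: -0.1065 × log₂(0.1065) = 0.3441
  p(0,1)=21/169: -0.1243 × log₂(0.1243) = 0.3738
  p(1,0)=60/169: -0.3550 × log₂(0.3550) = 0.5304
  p(1,1)=70/169: -0.4142 × log₂(0.4142) = 0.5267
H(X,Y) = 1.7751 bits


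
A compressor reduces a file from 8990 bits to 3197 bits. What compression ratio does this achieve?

Compression ratio = Original / Compressed
= 8990 / 3197 = 2.81:1


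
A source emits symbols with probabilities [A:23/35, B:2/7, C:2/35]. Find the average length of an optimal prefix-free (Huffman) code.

Huffman tree construction:
Combine smallest probabilities repeatedly
Resulting codes:
  A: 1 (length 1)
  B: 01 (length 2)
  C: 00 (length 2)
Average length = Σ p(s) × length(s) = 1.3429 bits


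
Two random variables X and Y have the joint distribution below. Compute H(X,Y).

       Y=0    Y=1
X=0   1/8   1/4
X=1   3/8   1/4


H(X,Y) = -Σ p(x,y) log₂ p(x,y)
  p(0,0)=1/8: -0.1250 × log₂(0.1250) = 0.3750
  p(0,1)=1/4: -0.2500 × log₂(0.2500) = 0.5000
  p(1,0)=3/8: -0.3750 × log₂(0.3750) = 0.5306
  p(1,1)=1/4: -0.2500 × log₂(0.2500) = 0.5000
H(X,Y) = 1.9056 bits


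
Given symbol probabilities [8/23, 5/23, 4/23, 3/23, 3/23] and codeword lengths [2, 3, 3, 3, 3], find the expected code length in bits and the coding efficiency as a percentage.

Average length L = Σ p_i × l_i = 2.6522 bits
Entropy H = 2.2140 bits
Efficiency η = H/L × 100% = 83.48%


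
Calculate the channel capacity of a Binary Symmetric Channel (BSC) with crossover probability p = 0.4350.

For BSC with error probability p:
C = 1 - H(p) where H(p) is binary entropy
H(0.4350) = -0.4350 × log₂(0.4350) - 0.5650 × log₂(0.5650)
H(p) = 0.9878
C = 1 - 0.9878 = 0.0122 bits/use


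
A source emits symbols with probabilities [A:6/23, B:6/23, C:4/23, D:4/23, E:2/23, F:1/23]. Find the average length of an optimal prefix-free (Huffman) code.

Huffman tree construction:
Combine smallest probabilities repeatedly
Resulting codes:
  A: 01 (length 2)
  B: 10 (length 2)
  C: 111 (length 3)
  D: 00 (length 2)
  E: 1101 (length 4)
  F: 1100 (length 4)
Average length = Σ p(s) × length(s) = 2.4348 bits


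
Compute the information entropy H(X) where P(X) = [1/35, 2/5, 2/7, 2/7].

H(X) = -Σ p(x) log₂ p(x)
  -1/35 × log₂(1/35) = 0.1466
  -2/5 × log₂(2/5) = 0.5288
  -2/7 × log₂(2/7) = 0.5164
  -2/7 × log₂(2/7) = 0.5164
H(X) = 1.7081 bits


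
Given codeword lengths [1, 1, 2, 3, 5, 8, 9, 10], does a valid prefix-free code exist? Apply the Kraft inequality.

Kraft inequality: Σ 2^(-l_i) ≤ 1 for prefix-free code
Calculating: 2^(-1) + 2^(-1) + 2^(-2) + 2^(-3) + 2^(-5) + 2^(-8) + 2^(-9) + 2^(-10)
= 0.5 + 0.5 + 0.25 + 0.125 + 0.03125 + 0.00390625 + 0.001953125 + 0.0009765625
= 1.4131
Since 1.4131 > 1, prefix-free code does not exist


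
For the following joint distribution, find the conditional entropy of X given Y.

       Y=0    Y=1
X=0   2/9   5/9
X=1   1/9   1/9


H(X|Y) = Σ_y p(y) H(X|Y=y)
  p(Y=0) = 1/3, H(X|Y=0) = 0.9183
  p(Y=1) = 2/3, H(X|Y=1) = 0.6500
H(X|Y) = 0.3333×0.9183 + 0.6667×0.6500 = 0.7394 bits


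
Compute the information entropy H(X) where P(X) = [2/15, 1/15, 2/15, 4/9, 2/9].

H(X) = -Σ p(x) log₂ p(x)
  -2/15 × log₂(2/15) = 0.3876
  -1/15 × log₂(1/15) = 0.2605
  -2/15 × log₂(2/15) = 0.3876
  -4/9 × log₂(4/9) = 0.5200
  -2/9 × log₂(2/9) = 0.4822
H(X) = 2.0378 bits


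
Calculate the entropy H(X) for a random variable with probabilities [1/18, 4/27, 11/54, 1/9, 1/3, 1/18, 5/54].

H(X) = -Σ p(x) log₂ p(x)
  -1/18 × log₂(1/18) = 0.2317
  -4/27 × log₂(4/27) = 0.4081
  -11/54 × log₂(11/54) = 0.4676
  -1/9 × log₂(1/9) = 0.3522
  -1/3 × log₂(1/3) = 0.5283
  -1/18 × log₂(1/18) = 0.2317
  -5/54 × log₂(5/54) = 0.3179
H(X) = 2.5375 bits


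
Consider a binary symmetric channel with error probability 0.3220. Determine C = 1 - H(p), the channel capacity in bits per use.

For BSC with error probability p:
C = 1 - H(p) where H(p) is binary entropy
H(0.3220) = -0.3220 × log₂(0.3220) - 0.6780 × log₂(0.6780)
H(p) = 0.9065
C = 1 - 0.9065 = 0.0935 bits/use


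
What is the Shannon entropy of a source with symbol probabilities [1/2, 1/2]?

H(X) = -Σ p(x) log₂ p(x)
  -1/2 × log₂(1/2) = 0.5000
  -1/2 × log₂(1/2) = 0.5000
H(X) = 1.0000 bits


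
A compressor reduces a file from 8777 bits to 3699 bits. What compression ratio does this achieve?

Compression ratio = Original / Compressed
= 8777 / 3699 = 2.37:1


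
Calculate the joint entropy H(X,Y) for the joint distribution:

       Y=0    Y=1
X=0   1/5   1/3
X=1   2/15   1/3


H(X,Y) = -Σ p(x,y) log₂ p(x,y)
  p(0,0)=1/5: -0.2000 × log₂(0.2000) = 0.4644
  p(0,1)=1/3: -0.3333 × log₂(0.3333) = 0.5283
  p(1,0)=2/15: -0.1333 × log₂(0.1333) = 0.3876
  p(1,1)=1/3: -0.3333 × log₂(0.3333) = 0.5283
H(X,Y) = 1.9086 bits


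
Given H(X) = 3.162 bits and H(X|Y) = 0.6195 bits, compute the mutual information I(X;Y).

I(X;Y) = H(X) - H(X|Y)
I(X;Y) = 3.162 - 0.6195 = 2.5425 bits


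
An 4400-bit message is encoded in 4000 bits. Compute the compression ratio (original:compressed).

Compression ratio = Original / Compressed
= 4400 / 4000 = 1.10:1


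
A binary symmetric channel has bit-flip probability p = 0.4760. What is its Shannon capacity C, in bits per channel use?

For BSC with error probability p:
C = 1 - H(p) where H(p) is binary entropy
H(0.4760) = -0.4760 × log₂(0.4760) - 0.5240 × log₂(0.5240)
H(p) = 0.9983
C = 1 - 0.9983 = 0.0017 bits/use


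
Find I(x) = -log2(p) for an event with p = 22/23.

Information content I(x) = -log₂(p(x))
I = -log₂(22/23) = -log₂(0.9565)
I = 0.0641 bits


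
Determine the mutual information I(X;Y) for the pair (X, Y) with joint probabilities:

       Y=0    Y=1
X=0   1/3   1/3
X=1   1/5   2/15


H(X) = 0.9183, H(Y) = 0.9968, H(X,Y) = 1.9086
I(X;Y) = H(X) + H(Y) - H(X,Y) = 0.0065 bits


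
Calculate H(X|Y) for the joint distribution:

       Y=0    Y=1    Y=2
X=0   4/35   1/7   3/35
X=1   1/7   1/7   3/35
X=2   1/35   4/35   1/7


H(X|Y) = Σ_y p(y) H(X|Y=y)
  p(Y=0) = 2/7, H(X|Y=0) = 1.3610
  p(Y=1) = 2/5, H(X|Y=1) = 1.5774
  p(Y=2) = 11/35, H(X|Y=2) = 1.5395
H(X|Y) = 0.2857×1.3610 + 0.4000×1.5774 + 0.3143×1.5395 = 1.5036 bits


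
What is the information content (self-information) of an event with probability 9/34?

Information content I(x) = -log₂(p(x))
I = -log₂(9/34) = -log₂(0.2647)
I = 1.9175 bits


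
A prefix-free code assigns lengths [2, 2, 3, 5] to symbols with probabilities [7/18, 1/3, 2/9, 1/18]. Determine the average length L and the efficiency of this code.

Average length L = Σ p_i × l_i = 2.3889 bits
Entropy H = 1.7721 bits
Efficiency η = H/L × 100% = 74.18%


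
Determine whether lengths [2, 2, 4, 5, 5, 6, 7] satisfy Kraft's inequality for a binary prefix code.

Kraft inequality: Σ 2^(-l_i) ≤ 1 for prefix-free code
Calculating: 2^(-2) + 2^(-2) + 2^(-4) + 2^(-5) + 2^(-5) + 2^(-6) + 2^(-7)
= 0.25 + 0.25 + 0.0625 + 0.03125 + 0.03125 + 0.015625 + 0.0078125
= 0.6484
Since 0.6484 ≤ 1, prefix-free code exists


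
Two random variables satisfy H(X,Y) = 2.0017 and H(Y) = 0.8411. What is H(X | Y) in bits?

Chain rule: H(X,Y) = H(X|Y) + H(Y)
H(X|Y) = H(X,Y) - H(Y) = 2.0017 - 0.8411 = 1.1606 bits


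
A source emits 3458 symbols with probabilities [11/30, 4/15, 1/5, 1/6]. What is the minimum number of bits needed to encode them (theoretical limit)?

Entropy H = 1.9345 bits/symbol
Minimum bits = H × n = 1.9345 × 3458
= 6689.33 bits


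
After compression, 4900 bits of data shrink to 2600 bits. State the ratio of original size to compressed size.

Compression ratio = Original / Compressed
= 4900 / 2600 = 1.88:1


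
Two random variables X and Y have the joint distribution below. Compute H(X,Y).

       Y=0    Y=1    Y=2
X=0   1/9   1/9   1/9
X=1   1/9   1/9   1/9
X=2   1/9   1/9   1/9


H(X,Y) = -Σ p(x,y) log₂ p(x,y)
  p(0,0)=1/9: -0.1111 × log₂(0.1111) = 0.3522
  p(0,1)=1/9: -0.1111 × log₂(0.1111) = 0.3522
  p(0,2)=1/9: -0.1111 × log₂(0.1111) = 0.3522
  p(1,0)=1/9: -0.1111 × log₂(0.1111) = 0.3522
  p(1,1)=1/9: -0.1111 × log₂(0.1111) = 0.3522
  p(1,2)=1/9: -0.1111 × log₂(0.1111) = 0.3522
  p(2,0)=1/9: -0.1111 × log₂(0.1111) = 0.3522
  p(2,1)=1/9: -0.1111 × log₂(0.1111) = 0.3522
  p(2,2)=1/9: -0.1111 × log₂(0.1111) = 0.3522
H(X,Y) = 3.1699 bits


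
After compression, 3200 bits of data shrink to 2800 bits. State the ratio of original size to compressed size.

Compression ratio = Original / Compressed
= 3200 / 2800 = 1.14:1


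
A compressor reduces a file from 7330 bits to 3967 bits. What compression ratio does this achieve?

Compression ratio = Original / Compressed
= 7330 / 3967 = 1.85:1


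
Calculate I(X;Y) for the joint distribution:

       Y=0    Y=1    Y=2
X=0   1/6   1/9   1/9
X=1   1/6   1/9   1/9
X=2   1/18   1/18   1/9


H(X) = 1.5420, H(Y) = 1.5715, H(X,Y) = 3.0860
I(X;Y) = H(X) + H(Y) - H(X,Y) = 0.0275 bits


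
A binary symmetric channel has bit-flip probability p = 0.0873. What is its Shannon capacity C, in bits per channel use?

For BSC with error probability p:
C = 1 - H(p) where H(p) is binary entropy
H(0.0873) = -0.0873 × log₂(0.0873) - 0.9127 × log₂(0.9127)
H(p) = 0.4274
C = 1 - 0.4274 = 0.5726 bits/use


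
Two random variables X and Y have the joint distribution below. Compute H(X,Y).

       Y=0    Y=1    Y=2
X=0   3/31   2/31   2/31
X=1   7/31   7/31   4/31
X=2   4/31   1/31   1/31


H(X,Y) = -Σ p(x,y) log₂ p(x,y)
  p(0,0)=3/31: -0.0968 × log₂(0.0968) = 0.3261
  p(0,1)=2/31: -0.0645 × log₂(0.0645) = 0.2551
  p(0,2)=2/31: -0.0645 × log₂(0.0645) = 0.2551
  p(1,0)=7/31: -0.2258 × log₂(0.2258) = 0.4848
  p(1,1)=7/31: -0.2258 × log₂(0.2258) = 0.4848
  p(1,2)=4/31: -0.1290 × log₂(0.1290) = 0.3812
  p(2,0)=4/31: -0.1290 × log₂(0.1290) = 0.3812
  p(2,1)=1/31: -0.0323 × log₂(0.0323) = 0.1598
  p(2,2)=1/31: -0.0323 × log₂(0.0323) = 0.1598
H(X,Y) = 2.8878 bits


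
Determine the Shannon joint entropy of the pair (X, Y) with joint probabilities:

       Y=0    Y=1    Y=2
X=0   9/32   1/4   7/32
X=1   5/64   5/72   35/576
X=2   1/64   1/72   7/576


H(X,Y) = -Σ p(x,y) log₂ p(x,y)
  p(0,0)=9/32: -0.2812 × log₂(0.2812) = 0.5147
  p(0,1)=1/4: -0.2500 × log₂(0.2500) = 0.5000
  p(0,2)=7/32: -0.2188 × log₂(0.2188) = 0.4796
  p(1,0)=5/64: -0.0781 × log₂(0.0781) = 0.2873
  p(1,1)=5/72: -0.0694 × log₂(0.0694) = 0.2672
  p(1,2)=35/576: -0.0608 × log₂(0.0608) = 0.2455
  p(2,0)=1/64: -0.0156 × log₂(0.0156) = 0.0938
  p(2,1)=1/72: -0.0139 × log₂(0.0139) = 0.0857
  p(2,2)=7/576: -0.0122 × log₂(0.0122) = 0.0773
H(X,Y) = 2.5512 bits


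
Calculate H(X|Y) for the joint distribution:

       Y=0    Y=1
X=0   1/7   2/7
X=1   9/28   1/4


H(X|Y) = Σ_y p(y) H(X|Y=y)
  p(Y=0) = 13/28, H(X|Y=0) = 0.8905
  p(Y=1) = 15/28, H(X|Y=1) = 0.9968
H(X|Y) = 0.4643×0.8905 + 0.5357×0.9968 = 0.9474 bits


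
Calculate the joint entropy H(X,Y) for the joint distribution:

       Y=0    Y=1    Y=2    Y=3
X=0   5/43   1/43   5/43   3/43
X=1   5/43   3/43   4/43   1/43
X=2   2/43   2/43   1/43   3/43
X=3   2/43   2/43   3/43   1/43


H(X,Y) = -Σ p(x,y) log₂ p(x,y)
  p(0,0)=5/43: -0.1163 × log₂(0.1163) = 0.3610
  p(0,1)=1/43: -0.0233 × log₂(0.0233) = 0.1262
  p(0,2)=5/43: -0.1163 × log₂(0.1163) = 0.3610
  p(0,3)=3/43: -0.0698 × log₂(0.0698) = 0.2680
  p(1,0)=5/43: -0.1163 × log₂(0.1163) = 0.3610
  p(1,1)=3/43: -0.0698 × log₂(0.0698) = 0.2680
  p(1,2)=4/43: -0.0930 × log₂(0.0930) = 0.3187
  p(1,3)=1/43: -0.0233 × log₂(0.0233) = 0.1262
  p(2,0)=2/43: -0.0465 × log₂(0.0465) = 0.2059
  p(2,1)=2/43: -0.0465 × log₂(0.0465) = 0.2059
  p(2,2)=1/43: -0.0233 × log₂(0.0233) = 0.1262
  p(2,3)=3/43: -0.0698 × log₂(0.0698) = 0.2680
  p(3,0)=2/43: -0.0465 × log₂(0.0465) = 0.2059
  p(3,1)=2/43: -0.0465 × log₂(0.0465) = 0.2059
  p(3,2)=3/43: -0.0698 × log₂(0.0698) = 0.2680
  p(3,3)=1/43: -0.0233 × log₂(0.0233) = 0.1262
H(X,Y) = 3.8019 bits


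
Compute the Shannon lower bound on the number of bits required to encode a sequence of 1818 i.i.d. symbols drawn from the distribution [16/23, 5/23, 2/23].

Entropy H = 1.1492 bits/symbol
Minimum bits = H × n = 1.1492 × 1818
= 2089.30 bits


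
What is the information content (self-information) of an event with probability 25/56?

Information content I(x) = -log₂(p(x))
I = -log₂(25/56) = -log₂(0.4464)
I = 1.1635 bits


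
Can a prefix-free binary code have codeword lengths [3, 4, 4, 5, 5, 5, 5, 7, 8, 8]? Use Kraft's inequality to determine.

Kraft inequality: Σ 2^(-l_i) ≤ 1 for prefix-free code
Calculating: 2^(-3) + 2^(-4) + 2^(-4) + 2^(-5) + 2^(-5) + 2^(-5) + 2^(-5) + 2^(-7) + 2^(-8) + 2^(-8)
= 0.125 + 0.0625 + 0.0625 + 0.03125 + 0.03125 + 0.03125 + 0.03125 + 0.0078125 + 0.00390625 + 0.00390625
= 0.3906
Since 0.3906 ≤ 1, prefix-free code exists


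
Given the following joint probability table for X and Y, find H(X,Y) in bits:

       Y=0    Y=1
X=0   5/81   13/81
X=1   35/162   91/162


H(X,Y) = -Σ p(x,y) log₂ p(x,y)
  p(0,0)=5/81: -0.0617 × log₂(0.0617) = 0.2480
  p(0,1)=13/81: -0.1605 × log₂(0.1605) = 0.4236
  p(1,0)=35/162: -0.2160 × log₂(0.2160) = 0.4776
  p(1,1)=91/162: -0.5617 × log₂(0.5617) = 0.4674
H(X,Y) = 1.6166 bits


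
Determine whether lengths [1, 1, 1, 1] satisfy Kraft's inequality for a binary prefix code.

Kraft inequality: Σ 2^(-l_i) ≤ 1 for prefix-free code
Calculating: 2^(-1) + 2^(-1) + 2^(-1) + 2^(-1)
= 0.5 + 0.5 + 0.5 + 0.5
= 2.0000
Since 2.0000 > 1, prefix-free code does not exist


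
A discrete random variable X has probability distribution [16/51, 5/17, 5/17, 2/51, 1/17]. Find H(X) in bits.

H(X) = -Σ p(x) log₂ p(x)
  -16/51 × log₂(16/51) = 0.5247
  -5/17 × log₂(5/17) = 0.5193
  -5/17 × log₂(5/17) = 0.5193
  -2/51 × log₂(2/51) = 0.1832
  -1/17 × log₂(1/17) = 0.2404
H(X) = 1.9869 bits


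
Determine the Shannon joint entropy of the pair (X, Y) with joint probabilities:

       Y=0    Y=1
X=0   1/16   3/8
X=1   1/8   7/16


H(X,Y) = -Σ p(x,y) log₂ p(x,y)
  p(0,0)=1/16: -0.0625 × log₂(0.0625) = 0.2500
  p(0,1)=3/8: -0.3750 × log₂(0.3750) = 0.5306
  p(1,0)=1/8: -0.1250 × log₂(0.1250) = 0.3750
  p(1,1)=7/16: -0.4375 × log₂(0.4375) = 0.5218
H(X,Y) = 1.6774 bits


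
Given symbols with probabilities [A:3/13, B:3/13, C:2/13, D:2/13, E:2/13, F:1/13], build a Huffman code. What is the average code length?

Huffman tree construction:
Combine smallest probabilities repeatedly
Resulting codes:
  A: 00 (length 2)
  B: 01 (length 2)
  C: 101 (length 3)
  D: 110 (length 3)
  E: 111 (length 3)
  F: 100 (length 3)
Average length = Σ p(s) × length(s) = 2.5385 bits


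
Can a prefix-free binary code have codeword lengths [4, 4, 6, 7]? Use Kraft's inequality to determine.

Kraft inequality: Σ 2^(-l_i) ≤ 1 for prefix-free code
Calculating: 2^(-4) + 2^(-4) + 2^(-6) + 2^(-7)
= 0.0625 + 0.0625 + 0.015625 + 0.0078125
= 0.1484
Since 0.1484 ≤ 1, prefix-free code exists


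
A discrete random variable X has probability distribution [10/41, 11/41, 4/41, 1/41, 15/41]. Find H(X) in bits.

H(X) = -Σ p(x) log₂ p(x)
  -10/41 × log₂(10/41) = 0.4965
  -11/41 × log₂(11/41) = 0.5093
  -4/41 × log₂(4/41) = 0.3276
  -1/41 × log₂(1/41) = 0.1307
  -15/41 × log₂(15/41) = 0.5307
H(X) = 1.9947 bits


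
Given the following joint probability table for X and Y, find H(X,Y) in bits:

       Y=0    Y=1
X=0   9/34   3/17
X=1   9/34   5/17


H(X,Y) = -Σ p(x,y) log₂ p(x,y)
  p(0,0)=9/34: -0.2647 × log₂(0.2647) = 0.5076
  p(0,1)=3/17: -0.1765 × log₂(0.1765) = 0.4416
  p(1,0)=9/34: -0.2647 × log₂(0.2647) = 0.5076
  p(1,1)=5/17: -0.2941 × log₂(0.2941) = 0.5193
H(X,Y) = 1.9761 bits


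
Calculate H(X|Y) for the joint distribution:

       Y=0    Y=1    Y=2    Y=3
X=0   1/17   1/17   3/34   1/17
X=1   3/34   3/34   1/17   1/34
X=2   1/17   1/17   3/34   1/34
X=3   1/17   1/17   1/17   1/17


H(X|Y) = Σ_y p(y) H(X|Y=y)
  p(Y=0) = 9/34, H(X|Y=0) = 1.9749
  p(Y=1) = 9/34, H(X|Y=1) = 1.9749
  p(Y=2) = 5/17, H(X|Y=2) = 1.9710
  p(Y=3) = 3/17, H(X|Y=3) = 1.9183
H(X|Y) = 0.2647×1.9749 + 0.2647×1.9749 + 0.2941×1.9710 + 0.1765×1.9183 = 1.9638 bits


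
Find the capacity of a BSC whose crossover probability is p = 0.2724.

For BSC with error probability p:
C = 1 - H(p) where H(p) is binary entropy
H(0.2724) = -0.2724 × log₂(0.2724) - 0.7276 × log₂(0.7276)
H(p) = 0.8449
C = 1 - 0.8449 = 0.1551 bits/use


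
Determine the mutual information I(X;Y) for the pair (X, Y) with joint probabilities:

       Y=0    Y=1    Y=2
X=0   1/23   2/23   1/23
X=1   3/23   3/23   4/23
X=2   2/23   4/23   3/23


H(X) = 1.4910, H(Y) = 1.5653, H(X,Y) = 3.0338
I(X;Y) = H(X) + H(Y) - H(X,Y) = 0.0226 bits


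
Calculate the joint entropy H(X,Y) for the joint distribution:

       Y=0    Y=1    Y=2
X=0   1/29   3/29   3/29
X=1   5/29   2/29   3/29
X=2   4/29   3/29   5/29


H(X,Y) = -Σ p(x,y) log₂ p(x,y)
  p(0,0)=1/29: -0.0345 × log₂(0.0345) = 0.1675
  p(0,1)=3/29: -0.1034 × log₂(0.1034) = 0.3386
  p(0,2)=3/29: -0.1034 × log₂(0.1034) = 0.3386
  p(1,0)=5/29: -0.1724 × log₂(0.1724) = 0.4373
  p(1,1)=2/29: -0.0690 × log₂(0.0690) = 0.2661
  p(1,2)=3/29: -0.1034 × log₂(0.1034) = 0.3386
  p(2,0)=4/29: -0.1379 × log₂(0.1379) = 0.3942
  p(2,1)=3/29: -0.1034 × log₂(0.1034) = 0.3386
  p(2,2)=5/29: -0.1724 × log₂(0.1724) = 0.4373
H(X,Y) = 3.0566 bits


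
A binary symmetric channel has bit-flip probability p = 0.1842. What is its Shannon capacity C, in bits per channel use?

For BSC with error probability p:
C = 1 - H(p) where H(p) is binary entropy
H(0.1842) = -0.1842 × log₂(0.1842) - 0.8158 × log₂(0.8158)
H(p) = 0.6892
C = 1 - 0.6892 = 0.3108 bits/use


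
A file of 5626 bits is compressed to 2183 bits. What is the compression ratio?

Compression ratio = Original / Compressed
= 5626 / 2183 = 2.58:1


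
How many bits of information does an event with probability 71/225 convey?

Information content I(x) = -log₂(p(x))
I = -log₂(71/225) = -log₂(0.3156)
I = 1.6640 bits


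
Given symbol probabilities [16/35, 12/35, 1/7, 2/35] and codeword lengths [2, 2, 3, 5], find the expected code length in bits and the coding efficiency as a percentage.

Average length L = Σ p_i × l_i = 2.3143 bits
Entropy H = 1.6827 bits
Efficiency η = H/L × 100% = 72.71%


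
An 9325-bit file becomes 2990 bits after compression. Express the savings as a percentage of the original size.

Space savings = (1 - Compressed/Original) × 100%
= (1 - 2990/9325) × 100%
= 67.94%


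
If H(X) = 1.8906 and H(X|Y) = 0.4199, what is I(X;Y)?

I(X;Y) = H(X) - H(X|Y)
I(X;Y) = 1.8906 - 0.4199 = 1.4707 bits


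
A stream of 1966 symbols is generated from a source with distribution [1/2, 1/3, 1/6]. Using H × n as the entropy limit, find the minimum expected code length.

Entropy H = 1.4591 bits/symbol
Minimum bits = H × n = 1.4591 × 1966
= 2868.68 bits


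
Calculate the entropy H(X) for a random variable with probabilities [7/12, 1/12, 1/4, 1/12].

H(X) = -Σ p(x) log₂ p(x)
  -7/12 × log₂(7/12) = 0.4536
  -1/12 × log₂(1/12) = 0.2987
  -1/4 × log₂(1/4) = 0.5000
  -1/12 × log₂(1/12) = 0.2987
H(X) = 1.5511 bits


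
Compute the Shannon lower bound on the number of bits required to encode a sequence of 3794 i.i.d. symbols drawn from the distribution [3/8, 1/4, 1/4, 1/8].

Entropy H = 1.9056 bits/symbol
Minimum bits = H × n = 1.9056 × 3794
= 7229.99 bits


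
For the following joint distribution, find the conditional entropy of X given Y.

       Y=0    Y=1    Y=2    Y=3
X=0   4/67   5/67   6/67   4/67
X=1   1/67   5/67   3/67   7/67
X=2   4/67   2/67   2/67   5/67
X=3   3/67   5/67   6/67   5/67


H(X|Y) = Σ_y p(y) H(X|Y=y)
  p(Y=0) = 12/67, H(X|Y=0) = 1.8554
  p(Y=1) = 17/67, H(X|Y=1) = 1.9211
  p(Y=2) = 17/67, H(X|Y=2) = 1.8654
  p(Y=3) = 21/67, H(X|Y=3) = 1.9699
H(X|Y) = 0.1791×1.8554 + 0.2537×1.9211 + 0.2537×1.8654 + 0.3134×1.9699 = 1.9105 bits


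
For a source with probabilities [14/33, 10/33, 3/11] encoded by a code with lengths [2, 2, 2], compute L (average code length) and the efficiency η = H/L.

Average length L = Σ p_i × l_i = 2.0000 bits
Entropy H = 1.5580 bits
Efficiency η = H/L × 100% = 77.90%


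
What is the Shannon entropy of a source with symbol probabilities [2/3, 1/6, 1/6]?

H(X) = -Σ p(x) log₂ p(x)
  -2/3 × log₂(2/3) = 0.3900
  -1/6 × log₂(1/6) = 0.4308
  -1/6 × log₂(1/6) = 0.4308
H(X) = 1.2516 bits


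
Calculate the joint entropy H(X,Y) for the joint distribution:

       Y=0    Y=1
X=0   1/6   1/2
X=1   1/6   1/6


H(X,Y) = -Σ p(x,y) log₂ p(x,y)
  p(0,0)=1/6: -0.1667 × log₂(0.1667) = 0.4308
  p(0,1)=1/2: -0.5000 × log₂(0.5000) = 0.5000
  p(1,0)=1/6: -0.1667 × log₂(0.1667) = 0.4308
  p(1,1)=1/6: -0.1667 × log₂(0.1667) = 0.4308
H(X,Y) = 1.7925 bits


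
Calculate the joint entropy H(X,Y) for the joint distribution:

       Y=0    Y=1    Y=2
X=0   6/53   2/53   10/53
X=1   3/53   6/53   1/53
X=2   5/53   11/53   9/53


H(X,Y) = -Σ p(x,y) log₂ p(x,y)
  p(0,0)=6/53: -0.1132 × log₂(0.1132) = 0.3558
  p(0,1)=2/53: -0.0377 × log₂(0.0377) = 0.1784
  p(0,2)=10/53: -0.1887 × log₂(0.1887) = 0.4540
  p(1,0)=3/53: -0.0566 × log₂(0.0566) = 0.2345
  p(1,1)=6/53: -0.1132 × log₂(0.1132) = 0.3558
  p(1,2)=1/53: -0.0189 × log₂(0.0189) = 0.1081
  p(2,0)=5/53: -0.0943 × log₂(0.0943) = 0.3213
  p(2,1)=11/53: -0.2075 × log₂(0.2075) = 0.4708
  p(2,2)=9/53: -0.1698 × log₂(0.1698) = 0.4344
H(X,Y) = 2.9131 bits


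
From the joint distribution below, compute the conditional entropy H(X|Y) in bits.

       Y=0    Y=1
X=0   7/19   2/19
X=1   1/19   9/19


H(X|Y) = Σ_y p(y) H(X|Y=y)
  p(Y=0) = 8/19, H(X|Y=0) = 0.5436
  p(Y=1) = 11/19, H(X|Y=1) = 0.6840
H(X|Y) = 0.4211×0.5436 + 0.5789×0.6840 = 0.6249 bits


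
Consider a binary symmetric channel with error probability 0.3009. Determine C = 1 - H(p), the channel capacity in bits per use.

For BSC with error probability p:
C = 1 - H(p) where H(p) is binary entropy
H(0.3009) = -0.3009 × log₂(0.3009) - 0.6991 × log₂(0.6991)
H(p) = 0.8824
C = 1 - 0.8824 = 0.1176 bits/use


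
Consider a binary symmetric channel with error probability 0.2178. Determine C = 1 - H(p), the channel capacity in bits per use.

For BSC with error probability p:
C = 1 - H(p) where H(p) is binary entropy
H(0.2178) = -0.2178 × log₂(0.2178) - 0.7822 × log₂(0.7822)
H(p) = 0.7561
C = 1 - 0.7561 = 0.2439 bits/use


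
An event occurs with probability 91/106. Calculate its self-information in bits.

Information content I(x) = -log₂(p(x))
I = -log₂(91/106) = -log₂(0.8585)
I = 0.2201 bits


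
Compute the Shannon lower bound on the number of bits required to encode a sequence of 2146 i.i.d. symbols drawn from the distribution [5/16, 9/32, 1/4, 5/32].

Entropy H = 1.9576 bits/symbol
Minimum bits = H × n = 1.9576 × 2146
= 4200.91 bits


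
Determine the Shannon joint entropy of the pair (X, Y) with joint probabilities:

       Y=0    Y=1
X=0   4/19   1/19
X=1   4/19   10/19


H(X,Y) = -Σ p(x,y) log₂ p(x,y)
  p(0,0)=4/19: -0.2105 × log₂(0.2105) = 0.4732
  p(0,1)=1/19: -0.0526 × log₂(0.0526) = 0.2236
  p(1,0)=4/19: -0.2105 × log₂(0.2105) = 0.4732
  p(1,1)=10/19: -0.5263 × log₂(0.5263) = 0.4874
H(X,Y) = 1.6574 bits


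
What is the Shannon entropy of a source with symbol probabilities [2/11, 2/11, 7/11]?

H(X) = -Σ p(x) log₂ p(x)
  -2/11 × log₂(2/11) = 0.4472
  -2/11 × log₂(2/11) = 0.4472
  -7/11 × log₂(7/11) = 0.4150
H(X) = 1.3093 bits


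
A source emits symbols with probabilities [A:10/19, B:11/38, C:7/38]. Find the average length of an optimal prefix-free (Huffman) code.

Huffman tree construction:
Combine smallest probabilities repeatedly
Resulting codes:
  A: 1 (length 1)
  B: 01 (length 2)
  C: 00 (length 2)
Average length = Σ p(s) × length(s) = 1.4737 bits


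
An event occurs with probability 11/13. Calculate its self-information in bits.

Information content I(x) = -log₂(p(x))
I = -log₂(11/13) = -log₂(0.8462)
I = 0.2410 bits


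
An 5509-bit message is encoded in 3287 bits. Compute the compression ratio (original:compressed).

Compression ratio = Original / Compressed
= 5509 / 3287 = 1.68:1


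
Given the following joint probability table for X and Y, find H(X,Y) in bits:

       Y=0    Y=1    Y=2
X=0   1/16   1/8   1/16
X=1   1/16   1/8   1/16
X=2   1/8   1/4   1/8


H(X,Y) = -Σ p(x,y) log₂ p(x,y)
  p(0,0)=1/16: -0.0625 × log₂(0.0625) = 0.2500
  p(0,1)=1/8: -0.1250 × log₂(0.1250) = 0.3750
  p(0,2)=1/16: -0.0625 × log₂(0.0625) = 0.2500
  p(1,0)=1/16: -0.0625 × log₂(0.0625) = 0.2500
  p(1,1)=1/8: -0.1250 × log₂(0.1250) = 0.3750
  p(1,2)=1/16: -0.0625 × log₂(0.0625) = 0.2500
  p(2,0)=1/8: -0.1250 × log₂(0.1250) = 0.3750
  p(2,1)=1/4: -0.2500 × log₂(0.2500) = 0.5000
  p(2,2)=1/8: -0.1250 × log₂(0.1250) = 0.3750
H(X,Y) = 3.0000 bits


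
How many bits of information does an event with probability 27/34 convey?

Information content I(x) = -log₂(p(x))
I = -log₂(27/34) = -log₂(0.7941)
I = 0.3326 bits


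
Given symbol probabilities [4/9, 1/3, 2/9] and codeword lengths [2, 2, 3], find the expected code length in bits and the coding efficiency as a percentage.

Average length L = Σ p_i × l_i = 2.2222 bits
Entropy H = 1.5305 bits
Efficiency η = H/L × 100% = 68.87%


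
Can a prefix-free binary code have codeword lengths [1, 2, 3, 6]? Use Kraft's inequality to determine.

Kraft inequality: Σ 2^(-l_i) ≤ 1 for prefix-free code
Calculating: 2^(-1) + 2^(-2) + 2^(-3) + 2^(-6)
= 0.5 + 0.25 + 0.125 + 0.015625
= 0.8906
Since 0.8906 ≤ 1, prefix-free code exists


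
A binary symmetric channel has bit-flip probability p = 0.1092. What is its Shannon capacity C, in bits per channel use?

For BSC with error probability p:
C = 1 - H(p) where H(p) is binary entropy
H(0.1092) = -0.1092 × log₂(0.1092) - 0.8908 × log₂(0.8908)
H(p) = 0.4975
C = 1 - 0.4975 = 0.5025 bits/use


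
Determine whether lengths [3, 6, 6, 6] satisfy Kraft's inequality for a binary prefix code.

Kraft inequality: Σ 2^(-l_i) ≤ 1 for prefix-free code
Calculating: 2^(-3) + 2^(-6) + 2^(-6) + 2^(-6)
= 0.125 + 0.015625 + 0.015625 + 0.015625
= 0.1719
Since 0.1719 ≤ 1, prefix-free code exists


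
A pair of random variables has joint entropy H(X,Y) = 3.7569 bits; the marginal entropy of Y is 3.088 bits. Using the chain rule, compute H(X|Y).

Chain rule: H(X,Y) = H(X|Y) + H(Y)
H(X|Y) = H(X,Y) - H(Y) = 3.7569 - 3.088 = 0.6689 bits


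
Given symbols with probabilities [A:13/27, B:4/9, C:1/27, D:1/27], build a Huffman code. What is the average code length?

Huffman tree construction:
Combine smallest probabilities repeatedly
Resulting codes:
  A: 0 (length 1)
  B: 11 (length 2)
  C: 100 (length 3)
  D: 101 (length 3)
Average length = Σ p(s) × length(s) = 1.5926 bits


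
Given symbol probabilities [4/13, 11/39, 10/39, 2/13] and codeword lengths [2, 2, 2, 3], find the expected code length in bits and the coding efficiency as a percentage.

Average length L = Σ p_i × l_i = 2.1538 bits
Entropy H = 1.9571 bits
Efficiency η = H/L × 100% = 90.87%


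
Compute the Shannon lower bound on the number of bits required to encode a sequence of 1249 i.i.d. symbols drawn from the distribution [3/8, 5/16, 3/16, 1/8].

Entropy H = 1.8829 bits/symbol
Minimum bits = H × n = 1.8829 × 1249
= 2351.69 bits


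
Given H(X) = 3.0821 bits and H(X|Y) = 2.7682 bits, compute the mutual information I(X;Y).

I(X;Y) = H(X) - H(X|Y)
I(X;Y) = 3.0821 - 2.7682 = 0.3139 bits


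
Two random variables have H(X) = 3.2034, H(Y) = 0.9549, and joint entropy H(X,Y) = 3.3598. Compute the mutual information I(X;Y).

I(X;Y) = H(X) + H(Y) - H(X,Y)
I(X;Y) = 3.2034 + 0.9549 - 3.3598 = 0.7985 bits


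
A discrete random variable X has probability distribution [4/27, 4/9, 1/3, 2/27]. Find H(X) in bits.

H(X) = -Σ p(x) log₂ p(x)
  -4/27 × log₂(4/27) = 0.4081
  -4/9 × log₂(4/9) = 0.5200
  -1/3 × log₂(1/3) = 0.5283
  -2/27 × log₂(2/27) = 0.2781
H(X) = 1.7346 bits


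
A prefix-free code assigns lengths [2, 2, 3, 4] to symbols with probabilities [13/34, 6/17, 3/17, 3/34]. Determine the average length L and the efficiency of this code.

Average length L = Σ p_i × l_i = 2.3529 bits
Entropy H = 1.8113 bits
Efficiency η = H/L × 100% = 76.98%


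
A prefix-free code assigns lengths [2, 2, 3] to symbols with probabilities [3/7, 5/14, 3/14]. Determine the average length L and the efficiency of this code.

Average length L = Σ p_i × l_i = 2.2143 bits
Entropy H = 1.5306 bits
Efficiency η = H/L × 100% = 69.12%


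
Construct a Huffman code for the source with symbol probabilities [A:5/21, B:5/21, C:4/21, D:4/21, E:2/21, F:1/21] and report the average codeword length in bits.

Huffman tree construction:
Combine smallest probabilities repeatedly
Resulting codes:
  A: 01 (length 2)
  B: 10 (length 2)
  C: 111 (length 3)
  D: 00 (length 2)
  E: 1101 (length 4)
  F: 1100 (length 4)
Average length = Σ p(s) × length(s) = 2.4762 bits


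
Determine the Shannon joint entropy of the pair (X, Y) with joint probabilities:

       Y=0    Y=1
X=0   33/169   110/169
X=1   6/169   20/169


H(X,Y) = -Σ p(x,y) log₂ p(x,y)
  p(0,0)=33/169: -0.1953 × log₂(0.1953) = 0.4601
  p(0,1)=110/169: -0.6509 × log₂(0.6509) = 0.4032
  p(1,0)=6/169: -0.0355 × log₂(0.0355) = 0.1710
  p(1,1)=20/169: -0.1183 × log₂(0.1183) = 0.3644
H(X,Y) = 1.3987 bits


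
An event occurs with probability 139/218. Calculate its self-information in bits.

Information content I(x) = -log₂(p(x))
I = -log₂(139/218) = -log₂(0.6376)
I = 0.6492 bits


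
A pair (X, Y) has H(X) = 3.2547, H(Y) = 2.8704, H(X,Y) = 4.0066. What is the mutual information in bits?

I(X;Y) = H(X) + H(Y) - H(X,Y)
I(X;Y) = 3.2547 + 2.8704 - 4.0066 = 2.1185 bits


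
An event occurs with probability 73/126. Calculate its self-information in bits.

Information content I(x) = -log₂(p(x))
I = -log₂(73/126) = -log₂(0.5794)
I = 0.7875 bits


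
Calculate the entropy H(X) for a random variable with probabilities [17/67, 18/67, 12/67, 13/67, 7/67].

H(X) = -Σ p(x) log₂ p(x)
  -17/67 × log₂(17/67) = 0.5020
  -18/67 × log₂(18/67) = 0.5094
  -12/67 × log₂(12/67) = 0.4444
  -13/67 × log₂(13/67) = 0.4590
  -7/67 × log₂(7/67) = 0.3405
H(X) = 2.2553 bits


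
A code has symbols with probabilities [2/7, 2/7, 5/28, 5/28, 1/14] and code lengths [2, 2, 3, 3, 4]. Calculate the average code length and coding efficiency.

Average length L = Σ p_i × l_i = 2.5000 bits
Entropy H = 2.1924 bits
Efficiency η = H/L × 100% = 87.70%


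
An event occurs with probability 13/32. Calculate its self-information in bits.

Information content I(x) = -log₂(p(x))
I = -log₂(13/32) = -log₂(0.4062)
I = 1.2996 bits


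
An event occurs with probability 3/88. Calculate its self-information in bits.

Information content I(x) = -log₂(p(x))
I = -log₂(3/88) = -log₂(0.0341)
I = 4.8745 bits


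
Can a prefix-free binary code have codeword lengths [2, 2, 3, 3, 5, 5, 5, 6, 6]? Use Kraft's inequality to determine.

Kraft inequality: Σ 2^(-l_i) ≤ 1 for prefix-free code
Calculating: 2^(-2) + 2^(-2) + 2^(-3) + 2^(-3) + 2^(-5) + 2^(-5) + 2^(-5) + 2^(-6) + 2^(-6)
= 0.25 + 0.25 + 0.125 + 0.125 + 0.03125 + 0.03125 + 0.03125 + 0.015625 + 0.015625
= 0.8750
Since 0.8750 ≤ 1, prefix-free code exists


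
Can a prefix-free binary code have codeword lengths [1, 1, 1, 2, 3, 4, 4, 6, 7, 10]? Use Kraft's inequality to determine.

Kraft inequality: Σ 2^(-l_i) ≤ 1 for prefix-free code
Calculating: 2^(-1) + 2^(-1) + 2^(-1) + 2^(-2) + 2^(-3) + 2^(-4) + 2^(-4) + 2^(-6) + 2^(-7) + 2^(-10)
= 0.5 + 0.5 + 0.5 + 0.25 + 0.125 + 0.0625 + 0.0625 + 0.015625 + 0.0078125 + 0.0009765625
= 2.0244
Since 2.0244 > 1, prefix-free code does not exist


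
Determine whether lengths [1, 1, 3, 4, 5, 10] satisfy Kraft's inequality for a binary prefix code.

Kraft inequality: Σ 2^(-l_i) ≤ 1 for prefix-free code
Calculating: 2^(-1) + 2^(-1) + 2^(-3) + 2^(-4) + 2^(-5) + 2^(-10)
= 0.5 + 0.5 + 0.125 + 0.0625 + 0.03125 + 0.0009765625
= 1.2197
Since 1.2197 > 1, prefix-free code does not exist


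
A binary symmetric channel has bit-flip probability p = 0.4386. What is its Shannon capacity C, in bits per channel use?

For BSC with error probability p:
C = 1 - H(p) where H(p) is binary entropy
H(0.4386) = -0.4386 × log₂(0.4386) - 0.5614 × log₂(0.5614)
H(p) = 0.9891
C = 1 - 0.9891 = 0.0109 bits/use


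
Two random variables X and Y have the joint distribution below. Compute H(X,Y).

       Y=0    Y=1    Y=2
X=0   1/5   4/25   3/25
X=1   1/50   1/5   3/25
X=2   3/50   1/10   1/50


H(X,Y) = -Σ p(x,y) log₂ p(x,y)
  p(0,0)=1/5: -0.2000 × log₂(0.2000) = 0.4644
  p(0,1)=4/25: -0.1600 × log₂(0.1600) = 0.4230
  p(0,2)=3/25: -0.1200 × log₂(0.1200) = 0.3671
  p(1,0)=1/50: -0.0200 × log₂(0.0200) = 0.1129
  p(1,1)=1/5: -0.2000 × log₂(0.2000) = 0.4644
  p(1,2)=3/25: -0.1200 × log₂(0.1200) = 0.3671
  p(2,0)=3/50: -0.0600 × log₂(0.0600) = 0.2435
  p(2,1)=1/10: -0.1000 × log₂(0.1000) = 0.3322
  p(2,2)=1/50: -0.0200 × log₂(0.0200) = 0.1129
H(X,Y) = 2.8874 bits


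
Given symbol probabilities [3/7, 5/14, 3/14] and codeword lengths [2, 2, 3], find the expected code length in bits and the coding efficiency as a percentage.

Average length L = Σ p_i × l_i = 2.2143 bits
Entropy H = 1.5306 bits
Efficiency η = H/L × 100% = 69.12%
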